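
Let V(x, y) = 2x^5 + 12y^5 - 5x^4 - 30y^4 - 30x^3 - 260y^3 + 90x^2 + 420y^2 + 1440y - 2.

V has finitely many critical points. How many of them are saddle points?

V separates as a function of x plus a function of y, so ∇V=0 decouples.
∂V/∂x = 10x(x - 3)(x - 2)(x + 3) = 0 at x ∈ {-3, 0, 2, 3}; ∂V/∂y = 60(y - 4)(y - 2)(y + 1)(y + 3) = 0 at y ∈ {-3, -1, 2, 4}.
The Hessian is diagonal: diag(V_xx, V_yy). Second derivatives: V_xx(-3)=-900, V_xx(0)=180, V_xx(2)=-100, V_xx(3)=180; V_yy(-3)=-4200, V_yy(-1)=1800, V_yy(2)=-1800, V_yy(4)=4200.
Saddle points occur where the two diagonal entries have opposite signs: (-3, -1), (-3, 4), (0, -3), (0, 2), (2, -1), (2, 4), (3, -3), (3, 2). Count: 8.

8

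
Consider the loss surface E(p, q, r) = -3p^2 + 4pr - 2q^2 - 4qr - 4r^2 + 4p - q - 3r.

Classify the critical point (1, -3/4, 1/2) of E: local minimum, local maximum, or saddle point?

The Hessian is constant: H = [[-6, 0, 4], [0, -4, -4], [4, -4, -8]].
Leading principal minors: Δ₁ = -6, Δ₂ = 24, Δ₃ = -32.
The minors alternate sign starting negative (−, +, −), so H is negative definite: a local maximum.

local maximum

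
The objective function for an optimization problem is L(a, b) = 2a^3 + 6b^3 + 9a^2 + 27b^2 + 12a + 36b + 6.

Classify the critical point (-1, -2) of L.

The mixed partial ∂²L/∂a∂b is 0, so the Hessian at any point is diag(L_aa, L_bb) = diag(6(2a + 3), 18(2b + 3)).
At (-1, -2): H = diag(6, -18).
The eigenvalues have opposite signs, so H is indefinite: a saddle point.

saddle point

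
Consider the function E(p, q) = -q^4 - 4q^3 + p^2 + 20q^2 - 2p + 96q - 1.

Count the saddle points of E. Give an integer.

E separates as a function of p plus a function of q, so ∇E=0 decouples.
∂E/∂p = 2(p - 1) = 0 at p ∈ {1}; ∂E/∂q = -4(q - 3)(q + 2)(q + 4) = 0 at q ∈ {-4, -2, 3}.
The Hessian is diagonal: diag(E_pp, E_qq). Second derivatives: E_pp(1)=2; E_qq(-4)=-56, E_qq(-2)=40, E_qq(3)=-140.
Saddle points occur where the two diagonal entries have opposite signs: (1, -4), (1, 3). Count: 2.

2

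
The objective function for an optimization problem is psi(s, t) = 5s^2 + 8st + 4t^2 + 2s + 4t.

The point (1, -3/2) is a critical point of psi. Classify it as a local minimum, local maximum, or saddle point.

local minimum

The Hessian of psi is constant: H = [[10, 8], [8, 8]].
det(H) = 10·8 − 8² = 16.
det(H) > 0 and tr(H) = 18 > 0, so H is positive definite and the point is a local minimum.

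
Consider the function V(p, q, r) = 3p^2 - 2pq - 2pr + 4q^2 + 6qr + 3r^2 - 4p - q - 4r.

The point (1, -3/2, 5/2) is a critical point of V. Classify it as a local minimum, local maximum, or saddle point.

local minimum

The Hessian is constant: H = [[6, -2, -2], [-2, 8, 6], [-2, 6, 6]].
Leading principal minors: Δ₁ = 6, Δ₂ = 44, Δ₃ = 64.
All leading minors are positive, so H is positive definite: a local minimum.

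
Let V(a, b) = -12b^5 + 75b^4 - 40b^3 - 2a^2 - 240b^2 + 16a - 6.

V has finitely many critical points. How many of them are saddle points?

2

V separates as a function of a plus a function of b, so ∇V=0 decouples.
∂V/∂a = -4(a - 4) = 0 at a ∈ {4}; ∂V/∂b = -60b(b - 4)(b - 2)(b + 1) = 0 at b ∈ {-1, 0, 2, 4}.
The Hessian is diagonal: diag(V_aa, V_bb). Second derivatives: V_aa(4)=-4; V_bb(-1)=900, V_bb(0)=-480, V_bb(2)=720, V_bb(4)=-2400.
Saddle points occur where the two diagonal entries have opposite signs: (4, -1), (4, 2). Count: 2.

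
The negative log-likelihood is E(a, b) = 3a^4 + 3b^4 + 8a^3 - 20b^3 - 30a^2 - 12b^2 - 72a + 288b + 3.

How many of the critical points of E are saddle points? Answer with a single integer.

E separates as a function of a plus a function of b, so ∇E=0 decouples.
∂E/∂a = 12(a - 2)(a + 1)(a + 3) = 0 at a ∈ {-3, -1, 2}; ∂E/∂b = 12(b - 4)(b - 3)(b + 2) = 0 at b ∈ {-2, 3, 4}.
The Hessian is diagonal: diag(E_aa, E_bb). Second derivatives: E_aa(-3)=120, E_aa(-1)=-72, E_aa(2)=180; E_bb(-2)=360, E_bb(3)=-60, E_bb(4)=72.
Saddle points occur where the two diagonal entries have opposite signs: (-3, 3), (-1, -2), (-1, 4), (2, 3). Count: 4.

4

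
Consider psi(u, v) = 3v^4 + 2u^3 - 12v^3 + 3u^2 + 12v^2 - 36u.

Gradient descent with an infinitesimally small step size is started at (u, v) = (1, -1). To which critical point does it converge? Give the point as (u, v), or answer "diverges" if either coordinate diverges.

(2, 0)

psi is separable, so gradient descent decouples: u follows -∂psi/∂u, v follows -∂psi/∂v.
∂psi/∂u = 6(u - 2)(u + 3); at u=1 this is -24, so u increases.
∂psi/∂v = 12v(v - 2)(v - 1); at v=-1 this is -72, so v increases.
u converges to its nearest critical value 2 (a local min of the u-part); v converges to 0. The iterate converges to (2, 0).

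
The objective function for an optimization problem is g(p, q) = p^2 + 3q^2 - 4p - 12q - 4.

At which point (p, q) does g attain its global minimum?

g(p,q) separates as A(p) + B(q) − 4, so its minimum is min A + min B − 4.
A'(p) = 2p - 4 vanishes at p ∈ {2}; B'(q) = 6q - 12 vanishes at q ∈ {2}.
Local minima of A (where A''>0): A(2)=-4. Local minima of B: B(2)=-12.
So the global minimum of g is A(2) + B(2) − 4 = -4 − 12 − 4 = -20, attained at (2, 2).

(2, 2)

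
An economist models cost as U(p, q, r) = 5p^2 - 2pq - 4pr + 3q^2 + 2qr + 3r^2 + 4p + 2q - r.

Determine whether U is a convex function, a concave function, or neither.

convex

U is quadratic, so its Hessian is the constant matrix H = [[10, -2, -4], [-2, 6, 2], [-4, 2, 6]].
Leading principal minors: 10, 56, 232.
All positive ⇒ H ≻ 0 ⇒ convex.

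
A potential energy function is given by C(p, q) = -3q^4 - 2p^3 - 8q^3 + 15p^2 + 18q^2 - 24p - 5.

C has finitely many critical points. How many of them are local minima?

C separates as a function of p plus a function of q, so ∇C=0 decouples.
∂C/∂p = -6(p - 4)(p - 1) = 0 at p ∈ {1, 4}; ∂C/∂q = -12q(q - 1)(q + 3) = 0 at q ∈ {-3, 0, 1}.
The Hessian is diagonal: diag(C_pp, C_qq). Second derivatives: C_pp(1)=18, C_pp(4)=-18; C_qq(-3)=-144, C_qq(0)=36, C_qq(1)=-48.
Local minima occur where both diagonal entries positive: (1, 0). Count: 1.

1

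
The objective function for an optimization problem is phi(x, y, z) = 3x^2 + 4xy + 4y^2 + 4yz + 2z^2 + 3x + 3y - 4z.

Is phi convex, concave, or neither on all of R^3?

phi is quadratic, so its Hessian is the constant matrix H = [[6, 4, 0], [4, 8, 4], [0, 4, 4]].
Leading principal minors: 6, 32, 32.
All positive ⇒ H ≻ 0 ⇒ convex.

convex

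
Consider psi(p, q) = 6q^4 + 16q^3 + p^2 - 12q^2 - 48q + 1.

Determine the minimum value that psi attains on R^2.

-37

psi(p,q) separates as A(p) + B(q) + 1, so its minimum is min A + min B + 1.
A'(p) = 2p vanishes at p ∈ {0}; B'(q) = 24(q - 1)(q + 1)(q + 2) vanishes at q ∈ {-2, -1, 1}.
Local minima of A (where A''>0): A(0)=0. Local minima of B: B(-2)=16, B(1)=-38.
So the global minimum of psi is A(0) + B(1) + 1 = 0 − 38 + 1 = -37, attained at (0, 1).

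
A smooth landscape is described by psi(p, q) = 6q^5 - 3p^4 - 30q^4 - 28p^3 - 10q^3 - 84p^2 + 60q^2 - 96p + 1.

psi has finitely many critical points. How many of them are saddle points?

6

psi separates as a function of p plus a function of q, so ∇psi=0 decouples.
∂psi/∂p = -12(p + 1)(p + 2)(p + 4) = 0 at p ∈ {-4, -2, -1}; ∂psi/∂q = 30q(q - 4)(q - 1)(q + 1) = 0 at q ∈ {-1, 0, 1, 4}.
The Hessian is diagonal: diag(psi_pp, psi_qq). Second derivatives: psi_pp(-4)=-72, psi_pp(-2)=24, psi_pp(-1)=-36; psi_qq(-1)=-300, psi_qq(0)=120, psi_qq(1)=-180, psi_qq(4)=1800.
Saddle points occur where the two diagonal entries have opposite signs: (-4, 0), (-4, 4), (-2, -1), (-2, 1), (-1, 0), (-1, 4). Count: 6.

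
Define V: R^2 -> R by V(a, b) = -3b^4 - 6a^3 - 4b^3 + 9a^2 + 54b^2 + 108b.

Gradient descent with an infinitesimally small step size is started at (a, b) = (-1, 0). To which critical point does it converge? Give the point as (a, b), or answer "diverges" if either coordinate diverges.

V is separable, so gradient descent decouples: a follows -∂V/∂a, b follows -∂V/∂b.
∂V/∂a = -18a(a - 1); at a=-1 this is -36, so a increases.
∂V/∂b = -12(b - 3)(b + 1)(b + 3); at b=0 this is 108, so b decreases.
a converges to its nearest critical value 0 (a local min of the a-part); b converges to -1. The iterate converges to (0, -1).

(0, -1)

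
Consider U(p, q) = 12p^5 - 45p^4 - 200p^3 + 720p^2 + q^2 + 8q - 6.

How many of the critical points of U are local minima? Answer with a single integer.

U separates as a function of p plus a function of q, so ∇U=0 decouples.
∂U/∂p = 60p(p - 4)(p - 2)(p + 3) = 0 at p ∈ {-3, 0, 2, 4}; ∂U/∂q = 2(q + 4) = 0 at q ∈ {-4}.
The Hessian is diagonal: diag(U_pp, U_qq). Second derivatives: U_pp(-3)=-6300, U_pp(0)=1440, U_pp(2)=-1200, U_pp(4)=3360; U_qq(-4)=2.
Local minima occur where both diagonal entries positive: (0, -4), (4, -4). Count: 2.

2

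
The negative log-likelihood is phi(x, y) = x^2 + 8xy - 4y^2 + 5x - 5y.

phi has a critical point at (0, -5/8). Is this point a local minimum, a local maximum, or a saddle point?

The Hessian of phi is constant: H = [[2, 8], [8, -8]].
det(H) = 2·(-8) − 8² = -80.
Since det(H) < 0, H is indefinite and the critical point is a saddle point.

saddle point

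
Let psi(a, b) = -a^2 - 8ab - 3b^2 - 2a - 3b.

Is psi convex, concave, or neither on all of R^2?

psi is quadratic, so its Hessian is the constant matrix H = [[-2, -8], [-8, -6]].
det(H) = -52, tr(H) = -8.
det(H) < 0, so H is indefinite: neither convex nor concave.

neither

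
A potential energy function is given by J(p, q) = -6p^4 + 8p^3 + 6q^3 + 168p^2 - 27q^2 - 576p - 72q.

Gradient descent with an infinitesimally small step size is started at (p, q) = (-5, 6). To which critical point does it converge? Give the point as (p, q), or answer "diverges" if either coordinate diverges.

J is separable, so gradient descent decouples: p follows -∂J/∂p, q follows -∂J/∂q.
∂J/∂p = -24(p - 3)(p - 2)(p + 4); at p=-5 this is 1344, so p decreases.
∂J/∂q = 18(q - 4)(q + 1); at q=6 this is 252, so q decreases.
The p-coordinate has no critical point in that direction and runs off to infinity.

diverges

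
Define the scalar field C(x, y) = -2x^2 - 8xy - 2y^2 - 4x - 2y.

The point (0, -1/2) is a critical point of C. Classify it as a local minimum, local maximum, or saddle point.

The Hessian of C is constant: H = [[-4, -8], [-8, -4]].
det(H) = (-4)·(-4) − (-8)² = -48.
Since det(H) < 0, H is indefinite and the critical point is a saddle point.

saddle point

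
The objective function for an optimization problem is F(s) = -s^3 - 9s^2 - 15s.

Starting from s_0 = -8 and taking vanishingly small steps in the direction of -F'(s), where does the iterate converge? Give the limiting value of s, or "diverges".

F'(s) = -3(s + 1)(s + 5), so F'(-8) = -63.
Gradient descent moves in the -F' direction, i.e. s is increasing.
The nearest critical point in that direction is s = -5, where F'' = 12 > 0 (a local minimum). The iterate converges there.

-5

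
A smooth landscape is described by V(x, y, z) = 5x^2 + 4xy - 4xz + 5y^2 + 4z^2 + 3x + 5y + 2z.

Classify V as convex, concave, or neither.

convex

V is quadratic, so its Hessian is the constant matrix H = [[10, 4, -4], [4, 10, 0], [-4, 0, 8]].
Leading principal minors: 10, 84, 512.
All positive ⇒ H ≻ 0 ⇒ convex.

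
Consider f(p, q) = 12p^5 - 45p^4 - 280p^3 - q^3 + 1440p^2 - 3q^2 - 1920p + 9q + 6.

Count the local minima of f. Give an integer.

f separates as a function of p plus a function of q, so ∇f=0 decouples.
∂f/∂p = 60(p - 4)(p - 2)(p - 1)(p + 4) = 0 at p ∈ {-4, 1, 2, 4}; ∂f/∂q = -3(q - 1)(q + 3) = 0 at q ∈ {-3, 1}.
The Hessian is diagonal: diag(f_pp, f_qq). Second derivatives: f_pp(-4)=-14400, f_pp(1)=900, f_pp(2)=-720, f_pp(4)=2880; f_qq(-3)=12, f_qq(1)=-12.
Local minima occur where both diagonal entries positive: (1, -3), (4, -3). Count: 2.

2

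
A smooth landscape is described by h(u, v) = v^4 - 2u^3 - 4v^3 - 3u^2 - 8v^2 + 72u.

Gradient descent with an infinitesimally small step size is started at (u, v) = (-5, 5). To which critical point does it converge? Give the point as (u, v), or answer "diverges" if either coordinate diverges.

(-4, 4)

h is separable, so gradient descent decouples: u follows -∂h/∂u, v follows -∂h/∂v.
∂h/∂u = -6(u - 3)(u + 4); at u=-5 this is -48, so u increases.
∂h/∂v = 4v(v - 4)(v + 1); at v=5 this is 120, so v decreases.
u converges to its nearest critical value -4 (a local min of the u-part); v converges to 4. The iterate converges to (-4, 4).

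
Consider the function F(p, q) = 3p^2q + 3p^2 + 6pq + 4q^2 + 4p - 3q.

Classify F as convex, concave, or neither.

The term 3p^2q is cubic, so the Hessian is not constant.
∂²F/∂p² = 6q + 6, which takes both signs as q varies (negative for sufficiently negative q). A diagonal entry of the Hessian changing sign means the Hessian is neither positive- nor negative-semidefinite on all of R^2.

neither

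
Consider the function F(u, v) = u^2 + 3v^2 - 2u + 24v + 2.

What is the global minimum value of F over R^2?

F(u,v) separates as P(u) + Q(v) + 2, so its minimum is min P + min Q + 2.
P'(u) = 2u - 2 vanishes at u ∈ {1}; Q'(v) = 6v + 24 vanishes at v ∈ {-4}.
Local minima of P (where P''>0): P(1)=-1. Local minima of Q: Q(-4)=-48.
So the global minimum of F is P(1) + Q(-4) + 2 = -1 − 48 + 2 = -47, attained at (1, -4).

-47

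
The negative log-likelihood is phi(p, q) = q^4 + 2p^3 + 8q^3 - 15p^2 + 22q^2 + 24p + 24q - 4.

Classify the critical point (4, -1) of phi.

local minimum

The mixed partial ∂²phi/∂p∂q is 0, so the Hessian at any point is diag(phi_pp, phi_qq) = diag(6(2p - 5), 4(3q^2 + 12q + 11)).
At (4, -1): H = diag(18, 8).
Both eigenvalues are positive, so H is positive definite: a local minimum.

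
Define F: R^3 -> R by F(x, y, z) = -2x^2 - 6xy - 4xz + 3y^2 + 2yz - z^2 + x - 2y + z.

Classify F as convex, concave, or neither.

neither

F is quadratic, so its Hessian is the constant matrix H = [[-4, -6, -4], [-6, 6, 2], [-4, 2, -2]].
Leading principal minors: -4, -60, 136.
Neither pattern holds ⇒ H is indefinite ⇒ neither convex nor concave.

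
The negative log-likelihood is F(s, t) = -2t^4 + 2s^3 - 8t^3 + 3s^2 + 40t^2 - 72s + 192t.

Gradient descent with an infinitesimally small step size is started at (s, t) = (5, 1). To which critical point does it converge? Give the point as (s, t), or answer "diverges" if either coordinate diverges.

F is separable, so gradient descent decouples: s follows -∂F/∂s, t follows -∂F/∂t.
∂F/∂s = 6(s - 3)(s + 4); at s=5 this is 108, so s decreases.
∂F/∂t = -8(t - 3)(t + 2)(t + 4); at t=1 this is 240, so t decreases.
s converges to its nearest critical value 3 (a local min of the s-part); t converges to -2. The iterate converges to (3, -2).

(3, -2)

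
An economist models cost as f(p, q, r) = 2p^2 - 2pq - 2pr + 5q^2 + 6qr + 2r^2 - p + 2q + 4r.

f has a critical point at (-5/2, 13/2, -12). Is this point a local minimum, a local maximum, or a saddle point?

local minimum

The Hessian is constant: H = [[4, -2, -2], [-2, 10, 6], [-2, 6, 4]].
Leading principal minors: Δ₁ = 4, Δ₂ = 36, Δ₃ = 8.
All leading minors are positive, so H is positive definite: a local minimum.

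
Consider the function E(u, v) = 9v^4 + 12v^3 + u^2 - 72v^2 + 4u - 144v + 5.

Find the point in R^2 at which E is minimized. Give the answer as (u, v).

E(u,v) separates as P(u) + Q(v) + 5, so its minimum is min P + min Q + 5.
P'(u) = 2u + 4 vanishes at u ∈ {-2}; Q'(v) = 36(v - 2)(v + 1)(v + 2) vanishes at v ∈ {-2, -1, 2}.
Local minima of P (where P''>0): P(-2)=-4. Local minima of Q: Q(-2)=48, Q(2)=-336.
So the global minimum of E is P(-2) + Q(2) + 5 = -4 − 336 + 5 = -335, attained at (-2, 2).

(-2, 2)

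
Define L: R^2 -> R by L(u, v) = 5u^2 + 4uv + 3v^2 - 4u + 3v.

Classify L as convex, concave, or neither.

L is quadratic, so its Hessian is the constant matrix H = [[10, 4], [4, 6]].
det(H) = 44, tr(H) = 16.
det(H) > 0 and tr(H) > 0, so H is positive definite everywhere: convex.

convex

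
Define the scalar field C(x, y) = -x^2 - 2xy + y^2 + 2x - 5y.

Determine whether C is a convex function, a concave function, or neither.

C is quadratic, so its Hessian is the constant matrix H = [[-2, -2], [-2, 2]].
det(H) = -8, tr(H) = 0.
det(H) < 0, so H is indefinite: neither convex nor concave.

neither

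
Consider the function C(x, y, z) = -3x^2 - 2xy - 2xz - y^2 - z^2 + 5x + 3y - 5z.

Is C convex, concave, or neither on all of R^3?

concave

C is quadratic, so its Hessian is the constant matrix H = [[-6, -2, -2], [-2, -2, 0], [-2, 0, -2]].
Leading principal minors: -6, 8, -8.
Signs alternate −, +, − ⇒ H ≺ 0 ⇒ concave.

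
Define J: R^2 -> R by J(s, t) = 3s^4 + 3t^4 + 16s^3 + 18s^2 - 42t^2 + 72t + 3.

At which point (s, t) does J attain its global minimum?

J(s,t) separates as P(s) + Q(t) + 3, so its minimum is min P + min Q + 3.
P'(s) = 12s(s + 1)(s + 3) vanishes at s ∈ {-3, -1, 0}; Q'(t) = 12(t - 2)(t - 1)(t + 3) vanishes at t ∈ {-3, 1, 2}.
Local minima of P (where P''>0): P(-3)=-27, P(0)=0. Local minima of Q: Q(-3)=-351, Q(2)=24.
So the global minimum of J is P(-3) + Q(-3) + 3 = -27 − 351 + 3 = -375, attained at (-3, -3).

(-3, -3)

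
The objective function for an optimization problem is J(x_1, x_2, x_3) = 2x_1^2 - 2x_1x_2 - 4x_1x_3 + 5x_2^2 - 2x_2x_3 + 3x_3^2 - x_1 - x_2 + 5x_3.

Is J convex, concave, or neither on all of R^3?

convex

J is quadratic, so its Hessian is the constant matrix H = [[4, -2, -4], [-2, 10, -2], [-4, -2, 6]].
Leading principal minors: 4, 36, 8.
All positive ⇒ H ≻ 0 ⇒ convex.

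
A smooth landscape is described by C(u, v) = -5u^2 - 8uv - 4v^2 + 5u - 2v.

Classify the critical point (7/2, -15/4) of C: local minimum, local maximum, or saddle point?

The Hessian of C is constant: H = [[-10, -8], [-8, -8]].
det(H) = (-10)·(-8) − (-8)² = 16.
det(H) > 0 and tr(H) = -18 < 0, so H is negative definite and the point is a local maximum.

local maximum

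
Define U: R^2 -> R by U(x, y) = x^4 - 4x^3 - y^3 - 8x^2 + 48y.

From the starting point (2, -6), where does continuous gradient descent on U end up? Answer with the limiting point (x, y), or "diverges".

U is separable, so gradient descent decouples: x follows -∂U/∂x, y follows -∂U/∂y.
∂U/∂x = 4x(x - 4)(x + 1); at x=2 this is -48, so x increases.
∂U/∂y = -3(y - 4)(y + 4); at y=-6 this is -60, so y increases.
x converges to its nearest critical value 4 (a local min of the x-part); y converges to -4. The iterate converges to (4, -4).

(4, -4)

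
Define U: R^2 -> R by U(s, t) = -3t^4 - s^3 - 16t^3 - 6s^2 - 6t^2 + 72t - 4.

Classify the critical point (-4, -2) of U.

local minimum

The mixed partial ∂²U/∂s∂t is 0, so the Hessian at any point is diag(U_ss, U_tt) = diag(-6(s + 2), -12(3t^2 + 8t + 1)).
At (-4, -2): H = diag(12, 36).
Both eigenvalues are positive, so H is positive definite: a local minimum.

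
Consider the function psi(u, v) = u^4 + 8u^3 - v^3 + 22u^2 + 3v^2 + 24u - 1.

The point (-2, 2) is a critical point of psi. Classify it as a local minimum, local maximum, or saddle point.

local maximum

The mixed partial ∂²psi/∂u∂v is 0, so the Hessian at any point is diag(psi_uu, psi_vv) = diag(4(3u^2 + 12u + 11), 6(-v + 1)).
At (-2, 2): H = diag(-4, -6).
Both eigenvalues are negative, so H is negative definite: a local maximum.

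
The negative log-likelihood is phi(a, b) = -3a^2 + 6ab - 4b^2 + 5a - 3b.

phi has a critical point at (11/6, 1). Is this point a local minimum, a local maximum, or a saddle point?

local maximum

The Hessian of phi is constant: H = [[-6, 6], [6, -8]].
det(H) = (-6)·(-8) − 6² = 12.
det(H) > 0 and tr(H) = -14 < 0, so H is negative definite and the point is a local maximum.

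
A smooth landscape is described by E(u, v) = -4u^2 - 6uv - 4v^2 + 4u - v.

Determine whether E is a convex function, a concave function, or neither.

E is quadratic, so its Hessian is the constant matrix H = [[-8, -6], [-6, -8]].
det(H) = 28, tr(H) = -16.
det(H) > 0 and tr(H) < 0, so H is negative definite everywhere: concave.

concave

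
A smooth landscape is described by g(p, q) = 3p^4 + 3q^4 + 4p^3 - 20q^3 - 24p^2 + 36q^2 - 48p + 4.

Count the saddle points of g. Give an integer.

4

g separates as a function of p plus a function of q, so ∇g=0 decouples.
∂g/∂p = 12(p - 2)(p + 1)(p + 2) = 0 at p ∈ {-2, -1, 2}; ∂g/∂q = 12q(q - 3)(q - 2) = 0 at q ∈ {0, 2, 3}.
The Hessian is diagonal: diag(g_pp, g_qq). Second derivatives: g_pp(-2)=48, g_pp(-1)=-36, g_pp(2)=144; g_qq(0)=72, g_qq(2)=-24, g_qq(3)=36.
Saddle points occur where the two diagonal entries have opposite signs: (-2, 2), (-1, 0), (-1, 3), (2, 2). Count: 4.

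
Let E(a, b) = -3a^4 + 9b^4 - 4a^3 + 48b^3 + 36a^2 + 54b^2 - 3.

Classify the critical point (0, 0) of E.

The mixed partial ∂²E/∂a∂b is 0, so the Hessian at any point is diag(E_aa, E_bb) = diag(12(-3a^2 - 2a + 6), 36(3b^2 + 8b + 3)).
At (0, 0): H = diag(72, 108).
Both eigenvalues are positive, so H is positive definite: a local minimum.

local minimum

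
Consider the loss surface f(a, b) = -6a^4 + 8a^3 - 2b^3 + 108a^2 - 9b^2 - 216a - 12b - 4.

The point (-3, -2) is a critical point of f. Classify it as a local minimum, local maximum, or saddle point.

saddle point

The mixed partial ∂²f/∂a∂b is 0, so the Hessian at any point is diag(f_aa, f_bb) = diag(24(-3a^2 + 2a + 9), -6(2b + 3)).
At (-3, -2): H = diag(-576, 6).
The eigenvalues have opposite signs, so H is indefinite: a saddle point.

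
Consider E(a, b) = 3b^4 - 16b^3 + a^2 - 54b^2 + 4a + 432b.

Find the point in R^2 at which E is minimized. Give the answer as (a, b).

E(a,b) separates as P(a) + Q(b), so its minimum is min P + min Q.
P'(a) = 2a + 4 vanishes at a ∈ {-2}; Q'(b) = 12(b - 4)(b - 3)(b + 3) vanishes at b ∈ {-3, 3, 4}.
Local minima of P (where P''>0): P(-2)=-4. Local minima of Q: Q(-3)=-1107, Q(4)=608.
So the global minimum of E is P(-2) + Q(-3) = -4 − 1107 = -1111, attained at (-2, -3).

(-2, -3)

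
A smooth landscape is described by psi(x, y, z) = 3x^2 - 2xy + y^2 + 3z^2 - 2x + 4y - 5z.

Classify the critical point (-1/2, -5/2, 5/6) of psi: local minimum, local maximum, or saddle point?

The Hessian is constant: H = [[6, -2, 0], [-2, 2, 0], [0, 0, 6]].
Leading principal minors: Δ₁ = 6, Δ₂ = 8, Δ₃ = 48.
All leading minors are positive, so H is positive definite: a local minimum.

local minimum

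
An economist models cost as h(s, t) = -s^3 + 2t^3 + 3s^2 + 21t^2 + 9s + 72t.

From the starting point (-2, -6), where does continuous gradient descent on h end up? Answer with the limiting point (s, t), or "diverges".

h is separable, so gradient descent decouples: s follows -∂h/∂s, t follows -∂h/∂t.
∂h/∂s = -3(s - 3)(s + 1); at s=-2 this is -15, so s increases.
∂h/∂t = 6(t + 3)(t + 4); at t=-6 this is 36, so t decreases.
The t-coordinate has no critical point in that direction and runs off to infinity.

diverges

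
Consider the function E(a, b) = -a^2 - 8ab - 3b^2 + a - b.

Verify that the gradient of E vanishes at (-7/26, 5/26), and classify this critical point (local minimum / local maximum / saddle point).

∇E = (-2a - 8b + 1, -8a - 6b - 1); substituting (-7/26, 5/26) gives ∇E = (0, 0), so (-7/26, 5/26) is indeed a critical point.
The Hessian of E is constant: H = [[-2, -8], [-8, -6]].
det(H) = (-2)·(-6) − (-8)² = -52.
Since det(H) < 0, H is indefinite and the critical point is a saddle point.

saddle point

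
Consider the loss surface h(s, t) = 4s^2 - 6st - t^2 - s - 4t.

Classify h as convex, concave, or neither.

neither

h is quadratic, so its Hessian is the constant matrix H = [[8, -6], [-6, -2]].
det(H) = -52, tr(H) = 6.
det(H) < 0, so H is indefinite: neither convex nor concave.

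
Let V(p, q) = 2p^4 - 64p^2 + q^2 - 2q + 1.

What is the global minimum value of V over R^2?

-512

V(p,q) separates as A(p) + B(q) + 1, so its minimum is min A + min B + 1.
A'(p) = 8p(p - 4)(p + 4) vanishes at p ∈ {-4, 0, 4}; B'(q) = 2q - 2 vanishes at q ∈ {1}.
Local minima of A (where A''>0): A(-4)=-512, A(4)=-512. Local minima of B: B(1)=-1.
So the global minimum of V is A(-4) + B(1) + 1 = -512 − 1 + 1 = -512, attained at (-4, 1).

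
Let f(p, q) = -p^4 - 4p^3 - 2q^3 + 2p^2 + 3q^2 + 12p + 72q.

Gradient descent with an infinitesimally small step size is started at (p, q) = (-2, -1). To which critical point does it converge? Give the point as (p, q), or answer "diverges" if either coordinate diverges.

(-1, -3)

f is separable, so gradient descent decouples: p follows -∂f/∂p, q follows -∂f/∂q.
∂f/∂p = -4(p - 1)(p + 1)(p + 3); at p=-2 this is -12, so p increases.
∂f/∂q = -6(q - 4)(q + 3); at q=-1 this is 60, so q decreases.
p converges to its nearest critical value -1 (a local min of the p-part); q converges to -3. The iterate converges to (-1, -3).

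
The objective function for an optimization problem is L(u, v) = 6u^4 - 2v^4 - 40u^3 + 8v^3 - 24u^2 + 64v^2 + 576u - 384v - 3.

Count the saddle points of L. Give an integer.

5

L separates as a function of u plus a function of v, so ∇L=0 decouples.
∂L/∂u = 24(u - 4)(u - 3)(u + 2) = 0 at u ∈ {-2, 3, 4}; ∂L/∂v = -8(v - 4)(v - 3)(v + 4) = 0 at v ∈ {-4, 3, 4}.
The Hessian is diagonal: diag(L_uu, L_vv). Second derivatives: L_uu(-2)=720, L_uu(3)=-120, L_uu(4)=144; L_vv(-4)=-448, L_vv(3)=56, L_vv(4)=-64.
Saddle points occur where the two diagonal entries have opposite signs: (-2, -4), (-2, 4), (3, 3), (4, -4), (4, 4). Count: 5.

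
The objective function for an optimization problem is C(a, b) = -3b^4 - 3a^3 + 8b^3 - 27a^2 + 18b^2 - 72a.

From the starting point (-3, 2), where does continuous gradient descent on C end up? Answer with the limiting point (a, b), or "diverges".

(-4, 0)

C is separable, so gradient descent decouples: a follows -∂C/∂a, b follows -∂C/∂b.
∂C/∂a = -9(a + 2)(a + 4); at a=-3 this is 9, so a decreases.
∂C/∂b = -12b(b - 3)(b + 1); at b=2 this is 72, so b decreases.
a converges to its nearest critical value -4 (a local min of the a-part); b converges to 0. The iterate converges to (-4, 0).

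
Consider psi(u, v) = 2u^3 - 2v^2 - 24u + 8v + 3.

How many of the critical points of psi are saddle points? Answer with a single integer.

1

psi separates as a function of u plus a function of v, so ∇psi=0 decouples.
∂psi/∂u = 6(u - 2)(u + 2) = 0 at u ∈ {-2, 2}; ∂psi/∂v = -4(v - 2) = 0 at v ∈ {2}.
The Hessian is diagonal: diag(psi_uu, psi_vv). Second derivatives: psi_uu(-2)=-24, psi_uu(2)=24; psi_vv(2)=-4.
Saddle points occur where the two diagonal entries have opposite signs: (2, 2). Count: 1.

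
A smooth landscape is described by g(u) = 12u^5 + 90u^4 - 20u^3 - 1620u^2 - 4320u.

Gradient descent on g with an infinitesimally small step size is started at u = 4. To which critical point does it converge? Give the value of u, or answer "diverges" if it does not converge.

3

g'(u) = 60(u - 3)(u + 2)(u + 3)(u + 4), so g'(4) = 20160.
Gradient descent moves in the -g' direction, i.e. u is decreasing.
The nearest critical point in that direction is u = 3, where g'' = 12600 > 0 (a local minimum). The iterate converges there.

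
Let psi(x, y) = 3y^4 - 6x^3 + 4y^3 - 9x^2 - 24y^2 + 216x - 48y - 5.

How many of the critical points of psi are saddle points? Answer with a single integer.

psi separates as a function of x plus a function of y, so ∇psi=0 decouples.
∂psi/∂x = -18(x - 3)(x + 4) = 0 at x ∈ {-4, 3}; ∂psi/∂y = 12(y - 2)(y + 1)(y + 2) = 0 at y ∈ {-2, -1, 2}.
The Hessian is diagonal: diag(psi_xx, psi_yy). Second derivatives: psi_xx(-4)=126, psi_xx(3)=-126; psi_yy(-2)=48, psi_yy(-1)=-36, psi_yy(2)=144.
Saddle points occur where the two diagonal entries have opposite signs: (-4, -1), (3, -2), (3, 2). Count: 3.

3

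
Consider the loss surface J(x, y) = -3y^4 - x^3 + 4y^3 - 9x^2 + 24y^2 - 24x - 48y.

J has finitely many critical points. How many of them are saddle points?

3

J separates as a function of x plus a function of y, so ∇J=0 decouples.
∂J/∂x = -3(x + 2)(x + 4) = 0 at x ∈ {-4, -2}; ∂J/∂y = -12(y - 2)(y - 1)(y + 2) = 0 at y ∈ {-2, 1, 2}.
The Hessian is diagonal: diag(J_xx, J_yy). Second derivatives: J_xx(-4)=6, J_xx(-2)=-6; J_yy(-2)=-144, J_yy(1)=36, J_yy(2)=-48.
Saddle points occur where the two diagonal entries have opposite signs: (-4, -2), (-4, 2), (-2, 1). Count: 3.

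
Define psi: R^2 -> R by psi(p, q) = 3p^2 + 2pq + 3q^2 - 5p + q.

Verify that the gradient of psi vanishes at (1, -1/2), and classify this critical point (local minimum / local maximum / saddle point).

local minimum

∇psi = (6p + 2q - 5, 2p + 6q + 1); substituting (1, -1/2) gives ∇psi = (0, 0), so (1, -1/2) is indeed a critical point.
The Hessian of psi is constant: H = [[6, 2], [2, 6]].
det(H) = 6·6 − 2² = 32.
det(H) > 0 and tr(H) = 12 > 0, so H is positive definite and the point is a local minimum.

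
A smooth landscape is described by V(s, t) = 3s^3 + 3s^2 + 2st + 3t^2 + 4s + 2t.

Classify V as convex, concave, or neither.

The term 3s^3 is cubic, so the Hessian is not constant.
∂²V/∂s² = 18s + 6, which takes both signs as s varies (negative for sufficiently negative s). A diagonal entry of the Hessian changing sign means the Hessian is neither positive- nor negative-semidefinite on all of R^2.

neither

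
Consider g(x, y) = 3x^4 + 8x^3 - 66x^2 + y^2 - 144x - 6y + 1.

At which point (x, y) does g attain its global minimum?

(3, 3)

g(x,y) separates as P(x) + Q(y) + 1, so its minimum is min P + min Q + 1.
P'(x) = 12(x - 3)(x + 1)(x + 4) vanishes at x ∈ {-4, -1, 3}; Q'(y) = 2y - 6 vanishes at y ∈ {3}.
Local minima of P (where P''>0): P(-4)=-224, P(3)=-567. Local minima of Q: Q(3)=-9.
So the global minimum of g is P(3) + Q(3) + 1 = -567 − 9 + 1 = -575, attained at (3, 3).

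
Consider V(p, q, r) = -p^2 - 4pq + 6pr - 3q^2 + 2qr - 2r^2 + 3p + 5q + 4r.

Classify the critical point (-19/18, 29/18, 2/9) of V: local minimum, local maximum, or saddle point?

saddle point

The Hessian is constant: H = [[-2, -4, 6], [-4, -6, 2], [6, 2, -4]].
Leading principal minors: Δ₁ = -2, Δ₂ = -4, Δ₃ = 144.
The minors fit neither the all-positive nor the alternating-sign pattern, so H is indefinite: a saddle point.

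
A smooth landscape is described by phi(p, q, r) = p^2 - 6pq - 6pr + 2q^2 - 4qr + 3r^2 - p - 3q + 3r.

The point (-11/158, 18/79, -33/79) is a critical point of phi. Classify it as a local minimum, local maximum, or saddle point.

The Hessian is constant: H = [[2, -6, -6], [-6, 4, -4], [-6, -4, 6]].
Leading principal minors: Δ₁ = 2, Δ₂ = -28, Δ₃ = -632.
The minors fit neither the all-positive nor the alternating-sign pattern, so H is indefinite: a saddle point.

saddle point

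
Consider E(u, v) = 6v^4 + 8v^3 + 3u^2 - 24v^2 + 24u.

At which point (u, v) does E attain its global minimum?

(-4, -2)

E(u,v) separates as P(u) + Q(v), so its minimum is min P + min Q.
P'(u) = 6u + 24 vanishes at u ∈ {-4}; Q'(v) = 24v(v - 1)(v + 2) vanishes at v ∈ {-2, 0, 1}.
Local minima of P (where P''>0): P(-4)=-48. Local minima of Q: Q(-2)=-64, Q(1)=-10.
So the global minimum of E is P(-4) + Q(-2) = -48 − 64 = -112, attained at (-4, -2).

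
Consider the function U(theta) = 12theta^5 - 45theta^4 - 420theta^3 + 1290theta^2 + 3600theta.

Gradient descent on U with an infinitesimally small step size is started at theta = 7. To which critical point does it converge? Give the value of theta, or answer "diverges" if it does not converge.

5

U'(theta) = 60(theta - 5)(theta - 3)(theta + 1)(theta + 4), so U'(7) = 42240.
Gradient descent moves in the -U' direction, i.e. theta is decreasing.
The nearest critical point in that direction is theta = 5, where U'' = 6480 > 0 (a local minimum). The iterate converges there.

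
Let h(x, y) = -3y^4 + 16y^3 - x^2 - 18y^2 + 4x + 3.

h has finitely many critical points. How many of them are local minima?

h separates as a function of x plus a function of y, so ∇h=0 decouples.
∂h/∂x = -2(x - 2) = 0 at x ∈ {2}; ∂h/∂y = -12y(y - 3)(y - 1) = 0 at y ∈ {0, 1, 3}.
The Hessian is diagonal: diag(h_xx, h_yy). Second derivatives: h_xx(2)=-2; h_yy(0)=-36, h_yy(1)=24, h_yy(3)=-72.
Local minima occur where both diagonal entries positive: none. Count: 0.

0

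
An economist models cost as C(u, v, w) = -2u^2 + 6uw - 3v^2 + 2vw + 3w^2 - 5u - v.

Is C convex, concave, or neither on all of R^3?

neither

C is quadratic, so its Hessian is the constant matrix H = [[-4, 0, 6], [0, -6, 2], [6, 2, 6]].
Leading principal minors: -4, 24, 376.
Neither pattern holds ⇒ H is indefinite ⇒ neither convex nor concave.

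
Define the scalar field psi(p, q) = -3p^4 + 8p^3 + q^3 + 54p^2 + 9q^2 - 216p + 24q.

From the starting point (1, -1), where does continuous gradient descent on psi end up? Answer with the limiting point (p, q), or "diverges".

(2, -2)

psi is separable, so gradient descent decouples: p follows -∂psi/∂p, q follows -∂psi/∂q.
∂psi/∂p = -12(p - 3)(p - 2)(p + 3); at p=1 this is -96, so p increases.
∂psi/∂q = 3(q + 2)(q + 4); at q=-1 this is 9, so q decreases.
p converges to its nearest critical value 2 (a local min of the p-part); q converges to -2. The iterate converges to (2, -2).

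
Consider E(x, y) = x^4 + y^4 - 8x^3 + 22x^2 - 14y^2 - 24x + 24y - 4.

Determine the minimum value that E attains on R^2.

-130

E(x,y) separates as P(x) + Q(y) − 4, so its minimum is min P + min Q − 4.
P'(x) = 4(x - 3)(x - 2)(x - 1) vanishes at x ∈ {1, 2, 3}; Q'(y) = 4(y - 2)(y - 1)(y + 3) vanishes at y ∈ {-3, 1, 2}.
Local minima of P (where P''>0): P(1)=-9, P(3)=-9. Local minima of Q: Q(-3)=-117, Q(2)=8.
So the global minimum of E is P(1) + Q(-3) − 4 = -9 − 117 − 4 = -130, attained at (1, -3).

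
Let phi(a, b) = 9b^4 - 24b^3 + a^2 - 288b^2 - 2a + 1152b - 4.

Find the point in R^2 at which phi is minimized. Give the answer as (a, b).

(1, -4)

phi(a,b) separates as P(a) + Q(b) − 4, so its minimum is min P + min Q − 4.
P'(a) = 2a - 2 vanishes at a ∈ {1}; Q'(b) = 36(b - 4)(b - 2)(b + 4) vanishes at b ∈ {-4, 2, 4}.
Local minima of P (where P''>0): P(1)=-1. Local minima of Q: Q(-4)=-5376, Q(4)=768.
So the global minimum of phi is P(1) + Q(-4) − 4 = -1 − 5376 − 4 = -5381, attained at (1, -4).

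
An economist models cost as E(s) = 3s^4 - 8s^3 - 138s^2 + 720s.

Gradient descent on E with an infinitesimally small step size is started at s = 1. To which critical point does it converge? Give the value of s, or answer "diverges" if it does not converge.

E'(s) = 12(s - 4)(s - 3)(s + 5), so E'(1) = 432.
Gradient descent moves in the -E' direction, i.e. s is decreasing.
The nearest critical point in that direction is s = -5, where E'' = 864 > 0 (a local minimum). The iterate converges there.

-5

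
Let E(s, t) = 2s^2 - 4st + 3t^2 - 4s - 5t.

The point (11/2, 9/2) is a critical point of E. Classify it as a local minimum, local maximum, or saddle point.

local minimum

The Hessian of E is constant: H = [[4, -4], [-4, 6]].
det(H) = 4·6 − (-4)² = 8.
det(H) > 0 and tr(H) = 10 > 0, so H is positive definite and the point is a local minimum.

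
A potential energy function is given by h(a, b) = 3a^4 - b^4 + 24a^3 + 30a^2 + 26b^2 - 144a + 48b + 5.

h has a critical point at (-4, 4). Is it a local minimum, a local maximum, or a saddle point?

saddle point

The mixed partial ∂²h/∂a∂b is 0, so the Hessian at any point is diag(h_aa, h_bb) = diag(12(3a^2 + 12a + 5), 4(-3b^2 + 13)).
At (-4, 4): H = diag(60, -140).
The eigenvalues have opposite signs, so H is indefinite: a saddle point.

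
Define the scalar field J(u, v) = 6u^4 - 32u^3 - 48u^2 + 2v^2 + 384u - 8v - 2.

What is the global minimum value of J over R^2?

J(u,v) separates as P(u) + Q(v) − 2, so its minimum is min P + min Q − 2.
P'(u) = 24(u - 4)(u - 2)(u + 2) vanishes at u ∈ {-2, 2, 4}; Q'(v) = 4v - 8 vanishes at v ∈ {2}.
Local minima of P (where P''>0): P(-2)=-608, P(4)=256. Local minima of Q: Q(2)=-8.
So the global minimum of J is P(-2) + Q(2) − 2 = -608 − 8 − 2 = -618, attained at (-2, 2).

-618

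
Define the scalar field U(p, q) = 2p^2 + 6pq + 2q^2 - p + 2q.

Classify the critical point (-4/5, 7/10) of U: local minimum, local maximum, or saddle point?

The Hessian of U is constant: H = [[4, 6], [6, 4]].
det(H) = 4·4 − 6² = -20.
Since det(H) < 0, H is indefinite and the critical point is a saddle point.

saddle point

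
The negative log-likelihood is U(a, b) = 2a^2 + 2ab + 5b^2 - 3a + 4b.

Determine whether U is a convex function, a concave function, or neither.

convex

U is quadratic, so its Hessian is the constant matrix H = [[4, 2], [2, 10]].
det(H) = 36, tr(H) = 14.
det(H) > 0 and tr(H) > 0, so H is positive definite everywhere: convex.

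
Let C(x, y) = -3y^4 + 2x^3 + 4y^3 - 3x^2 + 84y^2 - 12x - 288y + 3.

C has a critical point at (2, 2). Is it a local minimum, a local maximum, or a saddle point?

local minimum

The mixed partial ∂²C/∂x∂y is 0, so the Hessian at any point is diag(C_xx, C_yy) = diag(6(2x - 1), 12(-3y^2 + 2y + 14)).
At (2, 2): H = diag(18, 72).
Both eigenvalues are positive, so H is positive definite: a local minimum.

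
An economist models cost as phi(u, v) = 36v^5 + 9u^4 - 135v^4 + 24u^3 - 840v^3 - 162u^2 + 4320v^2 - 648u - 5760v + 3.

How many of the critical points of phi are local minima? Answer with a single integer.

4

phi separates as a function of u plus a function of v, so ∇phi=0 decouples.
∂phi/∂u = 36(u - 3)(u + 2)(u + 3) = 0 at u ∈ {-3, -2, 3}; ∂phi/∂v = 180(v - 4)(v - 2)(v - 1)(v + 4) = 0 at v ∈ {-4, 1, 2, 4}.
The Hessian is diagonal: diag(phi_uu, phi_vv). Second derivatives: phi_uu(-3)=216, phi_uu(-2)=-180, phi_uu(3)=1080; phi_vv(-4)=-43200, phi_vv(1)=2700, phi_vv(2)=-2160, phi_vv(4)=8640.
Local minima occur where both diagonal entries positive: (-3, 1), (-3, 4), (3, 1), (3, 4). Count: 4.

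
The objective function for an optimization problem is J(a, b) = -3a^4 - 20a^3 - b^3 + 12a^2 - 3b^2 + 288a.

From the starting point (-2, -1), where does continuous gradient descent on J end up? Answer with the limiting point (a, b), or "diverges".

(-3, -2)

J is separable, so gradient descent decouples: a follows -∂J/∂a, b follows -∂J/∂b.
∂J/∂a = -12(a - 2)(a + 3)(a + 4); at a=-2 this is 96, so a decreases.
∂J/∂b = -3b(b + 2); at b=-1 this is 3, so b decreases.
a converges to its nearest critical value -3 (a local min of the a-part); b converges to -2. The iterate converges to (-3, -2).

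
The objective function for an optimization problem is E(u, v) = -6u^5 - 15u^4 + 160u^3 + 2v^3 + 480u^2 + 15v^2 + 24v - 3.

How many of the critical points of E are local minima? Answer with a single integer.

2

E separates as a function of u plus a function of v, so ∇E=0 decouples.
∂E/∂u = -30u(u - 4)(u + 2)(u + 4) = 0 at u ∈ {-4, -2, 0, 4}; ∂E/∂v = 6(v + 1)(v + 4) = 0 at v ∈ {-4, -1}.
The Hessian is diagonal: diag(E_uu, E_vv). Second derivatives: E_uu(-4)=1920, E_uu(-2)=-720, E_uu(0)=960, E_uu(4)=-5760; E_vv(-4)=-18, E_vv(-1)=18.
Local minima occur where both diagonal entries positive: (-4, -1), (0, -1). Count: 2.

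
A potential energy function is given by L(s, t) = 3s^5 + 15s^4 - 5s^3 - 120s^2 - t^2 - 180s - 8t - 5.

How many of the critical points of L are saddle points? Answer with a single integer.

2

L separates as a function of s plus a function of t, so ∇L=0 decouples.
∂L/∂s = 15(s - 2)(s + 1)(s + 2)(s + 3) = 0 at s ∈ {-3, -2, -1, 2}; ∂L/∂t = -2(t + 4) = 0 at t ∈ {-4}.
The Hessian is diagonal: diag(L_ss, L_tt). Second derivatives: L_ss(-3)=-150, L_ss(-2)=60, L_ss(-1)=-90, L_ss(2)=900; L_tt(-4)=-2.
Saddle points occur where the two diagonal entries have opposite signs: (-2, -4), (2, -4). Count: 2.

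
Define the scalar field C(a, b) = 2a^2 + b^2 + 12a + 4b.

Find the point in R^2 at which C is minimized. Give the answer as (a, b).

C(a,b) separates as P(a) + Q(b), so its minimum is min P + min Q.
P'(a) = 4a + 12 vanishes at a ∈ {-3}; Q'(b) = 2b + 4 vanishes at b ∈ {-2}.
Local minima of P (where P''>0): P(-3)=-18. Local minima of Q: Q(-2)=-4.
So the global minimum of C is P(-3) + Q(-2) = -18 − 4 = -22, attained at (-3, -2).

(-3, -2)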